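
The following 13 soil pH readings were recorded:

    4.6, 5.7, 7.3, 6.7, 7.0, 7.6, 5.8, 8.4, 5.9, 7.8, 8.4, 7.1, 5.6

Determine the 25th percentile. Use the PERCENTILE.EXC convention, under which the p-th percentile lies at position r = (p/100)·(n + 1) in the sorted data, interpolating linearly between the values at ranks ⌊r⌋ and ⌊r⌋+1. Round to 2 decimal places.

Sorted: 4.6, 5.6, 5.7, 5.8, 5.9, 6.7, 7.0, 7.1, 7.3, 7.6, 7.8, 8.4, 8.4.
n = 13.
r = (25/100)·(13 + 1) = 3.5.
Rank 3 is 5.7 and rank 4 is 5.8.
Interpolate: 5.7 + 0.5·(5.8 − 5.7) = 5.7 + 0.5·0.1 = 5.75.

5.75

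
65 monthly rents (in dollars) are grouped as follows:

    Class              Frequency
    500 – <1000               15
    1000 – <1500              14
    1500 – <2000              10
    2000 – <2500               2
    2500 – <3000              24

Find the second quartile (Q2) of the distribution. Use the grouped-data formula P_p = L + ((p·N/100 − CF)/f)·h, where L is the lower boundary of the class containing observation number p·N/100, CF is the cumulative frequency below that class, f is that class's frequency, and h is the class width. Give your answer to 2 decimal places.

N = 65; target position k = 50/100 · 65 = 32.5.
Cumulative frequencies: 15, 29, 39, 41, 65.
Observation 32.5 falls in the class 1500 – <2000.
L = 1500, CF = 29, f = 10, h = 500.
P50 = 1500 + ((32.5 − 29)/10)·500 = 1500 + 175 = 1675.

1675.00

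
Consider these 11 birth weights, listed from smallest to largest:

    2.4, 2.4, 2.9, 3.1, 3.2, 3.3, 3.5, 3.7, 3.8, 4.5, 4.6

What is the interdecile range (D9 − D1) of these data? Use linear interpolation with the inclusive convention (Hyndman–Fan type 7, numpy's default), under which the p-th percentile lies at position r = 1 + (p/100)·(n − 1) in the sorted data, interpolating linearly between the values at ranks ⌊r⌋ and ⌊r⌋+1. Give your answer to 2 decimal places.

2.10

n = 11.
P10: r = 2 (integer) → 2.4.
P90: r = 10 (integer) → 4.5.
Difference: 4.5 − 2.4 = 2.1.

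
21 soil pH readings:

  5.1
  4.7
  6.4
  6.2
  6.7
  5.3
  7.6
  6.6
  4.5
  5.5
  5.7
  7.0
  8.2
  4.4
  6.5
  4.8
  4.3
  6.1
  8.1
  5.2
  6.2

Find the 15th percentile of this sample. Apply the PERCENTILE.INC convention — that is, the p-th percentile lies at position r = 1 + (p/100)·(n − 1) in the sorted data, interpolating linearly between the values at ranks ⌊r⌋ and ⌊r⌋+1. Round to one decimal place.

4.7

Sorted: 4.3, 4.4, 4.5, 4.7, 4.8, 5.1, 5.2, 5.3, 5.5, 5.7, 6.1, 6.2, 6.2, 6.4, 6.5, 6.6, 6.7, 7.0, 7.6, 8.1, 8.2.
n = 21.
r = 1 + (15/100)·(21 − 1) = 1 + 3 = 4.
r is an integer, so P15 is the value at rank 4: 4.7.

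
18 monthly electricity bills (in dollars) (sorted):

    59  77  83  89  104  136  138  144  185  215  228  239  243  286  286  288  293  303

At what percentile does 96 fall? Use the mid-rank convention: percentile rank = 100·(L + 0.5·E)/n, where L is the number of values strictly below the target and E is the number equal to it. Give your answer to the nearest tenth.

22.2

Count below 96: L = 4; count equal: E = 0; n = 18.
Percentile rank = 100·(4 + 0.5·0)/18 = 100·4/18 = 22.22.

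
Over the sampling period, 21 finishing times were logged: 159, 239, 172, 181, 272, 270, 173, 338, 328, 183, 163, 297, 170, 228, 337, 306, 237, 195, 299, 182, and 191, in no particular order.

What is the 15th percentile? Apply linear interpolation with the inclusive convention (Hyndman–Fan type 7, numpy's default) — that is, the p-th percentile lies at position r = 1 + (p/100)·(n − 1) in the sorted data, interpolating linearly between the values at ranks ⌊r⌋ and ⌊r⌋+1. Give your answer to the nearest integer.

172

Sorted: 159, 163, 170, 172, 173, 181, 182, 183, 191, 195, 228, 237, 239, 270, 272, 297, 299, 306, 328, 337, 338.
n = 21.
r = 1 + (15/100)·(21 − 1) = 1 + 3 = 4.
r is an integer, so P15 is the value at rank 4: 172.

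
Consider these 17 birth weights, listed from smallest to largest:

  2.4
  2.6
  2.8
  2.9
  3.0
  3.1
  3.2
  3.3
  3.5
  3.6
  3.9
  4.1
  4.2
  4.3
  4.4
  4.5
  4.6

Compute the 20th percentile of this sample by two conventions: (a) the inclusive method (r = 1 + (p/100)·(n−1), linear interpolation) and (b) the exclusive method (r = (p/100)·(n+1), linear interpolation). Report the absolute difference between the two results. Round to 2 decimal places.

n = 17.
(a) r = 4.2; between ranks 4 (2.9) and 5 (3.0): 2.92.
(b) r = 3.6; between ranks 3 (2.8) and 4 (2.9): 2.86.
|2.92 − 2.86| = 0.06.

0.06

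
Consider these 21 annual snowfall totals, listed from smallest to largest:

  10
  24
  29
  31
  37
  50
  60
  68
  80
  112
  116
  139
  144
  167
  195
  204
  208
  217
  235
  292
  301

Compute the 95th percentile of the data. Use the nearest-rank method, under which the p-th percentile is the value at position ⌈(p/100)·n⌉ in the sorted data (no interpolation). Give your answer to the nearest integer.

292

n = 21.
Position = ⌈95/100 · 21⌉ = ⌈19.95⌉ = 20.
The value at rank 20 is 292.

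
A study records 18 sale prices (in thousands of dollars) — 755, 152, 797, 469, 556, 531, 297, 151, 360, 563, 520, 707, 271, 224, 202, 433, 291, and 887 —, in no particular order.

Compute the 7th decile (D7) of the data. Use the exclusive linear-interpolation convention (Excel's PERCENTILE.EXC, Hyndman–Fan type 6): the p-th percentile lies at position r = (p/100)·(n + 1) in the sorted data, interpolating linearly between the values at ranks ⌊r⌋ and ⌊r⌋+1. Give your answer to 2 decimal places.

558.10

Sorted: 151, 152, 202, 224, 271, 291, 297, 360, 433, 469, 520, 531, 556, 563, 707, 755, 797, 887.
n = 18.
r = (70/100)·(18 + 1) = 13.3.
Rank 13 is 556 and rank 14 is 563.
Interpolate: 556 + 0.3·(563 − 556) = 556 + 0.3·7 = 558.1.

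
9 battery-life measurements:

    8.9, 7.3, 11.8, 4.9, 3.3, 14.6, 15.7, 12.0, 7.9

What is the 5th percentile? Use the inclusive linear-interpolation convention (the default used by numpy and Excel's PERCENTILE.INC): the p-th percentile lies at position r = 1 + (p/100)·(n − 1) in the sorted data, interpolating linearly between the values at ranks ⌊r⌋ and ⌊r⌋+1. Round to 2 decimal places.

3.94

Sorted: 3.3, 4.9, 7.3, 7.9, 8.9, 11.8, 12.0, 14.6, 15.7.
n = 9.
r = 1 + (5/100)·(9 − 1) = 1 + 0.4 = 1.4.
Rank 1 is 3.3 and rank 2 is 4.9.
Interpolate: 3.3 + 0.4·(4.9 − 3.3) = 3.3 + 0.4·1.6 = 3.94.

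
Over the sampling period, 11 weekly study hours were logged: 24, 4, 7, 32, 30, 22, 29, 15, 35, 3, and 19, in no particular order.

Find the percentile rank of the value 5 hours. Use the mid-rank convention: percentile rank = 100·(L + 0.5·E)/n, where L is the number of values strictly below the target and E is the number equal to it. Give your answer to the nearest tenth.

18.2

Sorted: 3, 4, 7, 15, 19, 22, 24, 29, 30, 32, 35.
Count below 5: L = 2; count equal: E = 0; n = 11.
Percentile rank = 100·(2 + 0.5·0)/11 = 100·2/11 = 18.18.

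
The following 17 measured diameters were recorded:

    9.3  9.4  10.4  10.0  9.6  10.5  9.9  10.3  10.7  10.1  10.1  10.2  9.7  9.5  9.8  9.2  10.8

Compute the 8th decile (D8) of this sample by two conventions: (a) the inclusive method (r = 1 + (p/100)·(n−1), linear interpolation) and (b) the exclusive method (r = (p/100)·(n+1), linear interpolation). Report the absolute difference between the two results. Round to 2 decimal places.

0.06

Sorted: 9.2, 9.3, 9.4, 9.5, 9.6, 9.7, 9.8, 9.9, 10.0, 10.1, 10.1, 10.2, 10.3, 10.4, 10.5, 10.7, 10.8.
n = 17.
(a) r = 13.8; between ranks 13 (10.3) and 14 (10.4): 10.38.
(b) r = 14.4; between ranks 14 (10.4) and 15 (10.5): 10.44.
|10.38 − 10.44| = 0.06.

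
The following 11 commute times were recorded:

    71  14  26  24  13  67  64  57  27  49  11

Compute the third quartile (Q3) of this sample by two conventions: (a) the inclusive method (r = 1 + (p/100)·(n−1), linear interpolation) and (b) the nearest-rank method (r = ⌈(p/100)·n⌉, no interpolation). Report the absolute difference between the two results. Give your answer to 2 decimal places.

Sorted: 11, 13, 14, 24, 26, 27, 49, 57, 64, 67, 71.
n = 11.
(a) r = 8.5; between ranks 8 (57) and 9 (64): 60.5.
(b) the nearest-rank method: rank 9 → 64.
|60.5 − 64| = 3.5.

3.50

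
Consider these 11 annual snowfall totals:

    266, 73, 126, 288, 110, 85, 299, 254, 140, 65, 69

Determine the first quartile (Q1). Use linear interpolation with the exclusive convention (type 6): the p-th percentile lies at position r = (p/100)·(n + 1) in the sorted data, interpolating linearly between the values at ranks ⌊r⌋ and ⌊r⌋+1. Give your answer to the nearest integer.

Sorted: 65, 69, 73, 85, 110, 126, 140, 254, 266, 288, 299.
n = 11.
r = (25/100)·(11 + 1) = 3.
r is an integer, so P25 is the value at rank 3: 73.

73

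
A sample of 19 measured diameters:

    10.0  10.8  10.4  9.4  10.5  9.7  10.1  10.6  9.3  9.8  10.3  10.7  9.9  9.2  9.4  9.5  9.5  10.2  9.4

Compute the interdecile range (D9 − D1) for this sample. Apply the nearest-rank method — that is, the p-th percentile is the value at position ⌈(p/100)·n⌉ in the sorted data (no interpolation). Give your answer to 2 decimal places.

Sorted: 9.2, 9.3, 9.4, 9.4, 9.4, 9.5, 9.5, 9.7, 9.8, 9.9, 10.0, 10.1, 10.2, 10.3, 10.4, 10.5, 10.6, 10.7, 10.8.
n = 19.
P10: rank ⌈10/100·19⌉ = 2 → 9.3.
P90: rank ⌈90/100·19⌉ = 18 → 10.7.
Difference: 10.7 − 9.3 = 1.4.

1.40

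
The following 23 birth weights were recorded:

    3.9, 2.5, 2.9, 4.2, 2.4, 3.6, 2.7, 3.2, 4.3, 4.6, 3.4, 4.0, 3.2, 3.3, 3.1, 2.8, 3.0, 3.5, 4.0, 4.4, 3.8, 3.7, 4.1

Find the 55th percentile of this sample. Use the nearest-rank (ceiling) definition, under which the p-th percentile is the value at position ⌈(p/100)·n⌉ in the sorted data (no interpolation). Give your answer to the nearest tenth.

Sorted: 2.4, 2.5, 2.7, 2.8, 2.9, 3.0, 3.1, 3.2, 3.2, 3.3, 3.4, 3.5, 3.6, 3.7, 3.8, 3.9, 4.0, 4.0, 4.1, 4.2, 4.3, 4.4, 4.6.
n = 23.
Position = ⌈55/100 · 23⌉ = ⌈12.65⌉ = 13.
The value at rank 13 is 3.6.

3.6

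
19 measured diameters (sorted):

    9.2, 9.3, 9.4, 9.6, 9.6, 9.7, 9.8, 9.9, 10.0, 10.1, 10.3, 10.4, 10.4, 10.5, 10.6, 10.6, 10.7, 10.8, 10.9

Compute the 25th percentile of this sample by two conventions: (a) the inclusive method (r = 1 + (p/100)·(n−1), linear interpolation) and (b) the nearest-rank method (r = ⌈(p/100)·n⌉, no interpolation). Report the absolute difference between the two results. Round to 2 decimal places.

0.05

n = 19.
(a) r = 5.5; between ranks 5 (9.6) and 6 (9.7): 9.65.
(b) the nearest-rank method: rank 5 → 9.6.
|9.65 − 9.6| = 0.05.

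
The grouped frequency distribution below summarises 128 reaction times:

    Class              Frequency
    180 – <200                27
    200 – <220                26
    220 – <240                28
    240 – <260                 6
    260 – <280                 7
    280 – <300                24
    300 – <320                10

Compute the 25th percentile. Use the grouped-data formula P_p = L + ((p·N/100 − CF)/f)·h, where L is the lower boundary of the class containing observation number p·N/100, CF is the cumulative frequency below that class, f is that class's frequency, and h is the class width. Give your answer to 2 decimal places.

N = 128; target position k = 25/100 · 128 = 32.
Cumulative frequencies: 27, 53, 81, 87, 94, 118, 128.
Observation 32 falls in the class 200 – <220.
L = 200, CF = 27, f = 26, h = 20.
P25 = 200 + ((32 − 27)/26)·20 = 200 + 3.84615 = 203.846.

203.85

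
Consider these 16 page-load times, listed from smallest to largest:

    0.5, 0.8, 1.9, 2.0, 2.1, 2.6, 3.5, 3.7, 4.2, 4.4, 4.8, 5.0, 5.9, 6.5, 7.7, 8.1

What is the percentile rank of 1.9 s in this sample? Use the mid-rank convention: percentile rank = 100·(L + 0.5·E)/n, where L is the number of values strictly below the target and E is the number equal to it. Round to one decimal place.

Count below 1.9: L = 2; count equal: E = 1; n = 16.
Percentile rank = 100·(2 + 0.5·1)/16 = 100·2.5/16 = 15.62.

15.6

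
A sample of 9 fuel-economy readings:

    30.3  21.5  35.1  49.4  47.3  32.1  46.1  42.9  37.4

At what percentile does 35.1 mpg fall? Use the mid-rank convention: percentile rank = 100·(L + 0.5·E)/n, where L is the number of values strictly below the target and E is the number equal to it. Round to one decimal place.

Sorted: 21.5, 30.3, 32.1, 35.1, 37.4, 42.9, 46.1, 47.3, 49.4.
Count below 35.1: L = 3; count equal: E = 1; n = 9.
Percentile rank = 100·(3 + 0.5·1)/9 = 100·3.5/9 = 38.89.

38.9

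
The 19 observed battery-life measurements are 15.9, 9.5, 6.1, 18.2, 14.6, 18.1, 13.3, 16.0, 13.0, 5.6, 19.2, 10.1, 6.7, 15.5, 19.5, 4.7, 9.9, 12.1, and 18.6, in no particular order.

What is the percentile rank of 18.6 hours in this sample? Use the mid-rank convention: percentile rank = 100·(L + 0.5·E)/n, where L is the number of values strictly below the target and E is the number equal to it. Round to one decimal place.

Sorted: 4.7, 5.6, 6.1, 6.7, 9.5, 9.9, 10.1, 12.1, 13.0, 13.3, 14.6, 15.5, 15.9, 16.0, 18.1, 18.2, 18.6, 19.2, 19.5.
Count below 18.6: L = 16; count equal: E = 1; n = 19.
Percentile rank = 100·(16 + 0.5·1)/19 = 100·16.5/19 = 86.84.

86.8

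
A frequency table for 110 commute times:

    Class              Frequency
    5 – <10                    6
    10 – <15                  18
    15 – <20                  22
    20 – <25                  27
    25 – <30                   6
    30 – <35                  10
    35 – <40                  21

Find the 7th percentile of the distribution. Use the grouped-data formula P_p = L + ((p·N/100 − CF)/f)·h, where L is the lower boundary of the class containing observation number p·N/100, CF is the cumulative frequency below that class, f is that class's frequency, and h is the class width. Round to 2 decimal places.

N = 110; target position k = 7/100 · 110 = 7.7.
Cumulative frequencies: 6, 24, 46, 73, 79, 89, 110.
Observation 7.7 falls in the class 10 – <15.
L = 10, CF = 6, f = 18, h = 5.
P7 = 10 + ((7.7 − 6)/18)·5 = 10 + 0.472222 = 10.4722.

10.47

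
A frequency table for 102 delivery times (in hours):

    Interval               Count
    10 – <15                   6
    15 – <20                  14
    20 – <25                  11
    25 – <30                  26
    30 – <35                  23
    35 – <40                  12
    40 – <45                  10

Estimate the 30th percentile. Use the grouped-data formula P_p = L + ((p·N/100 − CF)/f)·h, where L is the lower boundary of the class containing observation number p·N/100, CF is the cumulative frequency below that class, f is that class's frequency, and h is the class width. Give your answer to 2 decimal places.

N = 102; target position k = 30/100 · 102 = 30.6.
Cumulative frequencies: 6, 20, 31, 57, 80, 92, 102.
Observation 30.6 falls in the class 20 – <25.
L = 20, CF = 20, f = 11, h = 5.
P30 = 20 + ((30.6 − 20)/11)·5 = 20 + 4.81818 = 24.8182.

24.82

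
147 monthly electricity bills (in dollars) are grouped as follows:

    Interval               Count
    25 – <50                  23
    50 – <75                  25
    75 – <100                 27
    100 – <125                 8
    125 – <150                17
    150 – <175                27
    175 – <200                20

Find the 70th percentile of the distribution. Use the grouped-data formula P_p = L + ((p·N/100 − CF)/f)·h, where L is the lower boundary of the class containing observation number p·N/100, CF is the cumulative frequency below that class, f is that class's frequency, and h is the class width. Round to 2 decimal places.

152.69

N = 147; target position k = 70/100 · 147 = 102.9.
Cumulative frequencies: 23, 48, 75, 83, 100, 127, 147.
Observation 102.9 falls in the class 150 – <175.
L = 150, CF = 100, f = 27, h = 25.
P70 = 150 + ((102.9 − 100)/27)·25 = 150 + 2.68519 = 152.685.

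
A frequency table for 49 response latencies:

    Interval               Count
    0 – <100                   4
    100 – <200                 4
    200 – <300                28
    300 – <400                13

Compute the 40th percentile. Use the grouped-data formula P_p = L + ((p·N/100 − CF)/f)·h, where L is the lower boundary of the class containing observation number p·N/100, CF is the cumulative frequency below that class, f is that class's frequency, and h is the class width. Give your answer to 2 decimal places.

N = 49; target position k = 40/100 · 49 = 19.6.
Cumulative frequencies: 4, 8, 36, 49.
Observation 19.6 falls in the class 200 – <300.
L = 200, CF = 8, f = 28, h = 100.
P40 = 200 + ((19.6 − 8)/28)·100 = 200 + 41.4286 = 241.429.

241.43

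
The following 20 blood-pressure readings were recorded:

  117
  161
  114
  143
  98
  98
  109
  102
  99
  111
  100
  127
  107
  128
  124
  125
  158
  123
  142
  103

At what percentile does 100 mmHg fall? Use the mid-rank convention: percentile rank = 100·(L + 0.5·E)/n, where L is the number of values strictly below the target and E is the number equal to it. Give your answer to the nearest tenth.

17.5

Sorted: 98, 98, 99, 100, 102, 103, 107, 109, 111, 114, 117, 123, 124, 125, 127, 128, 142, 143, 158, 161.
Count below 100: L = 3; count equal: E = 1; n = 20.
Percentile rank = 100·(3 + 0.5·1)/20 = 100·3.5/20 = 17.5.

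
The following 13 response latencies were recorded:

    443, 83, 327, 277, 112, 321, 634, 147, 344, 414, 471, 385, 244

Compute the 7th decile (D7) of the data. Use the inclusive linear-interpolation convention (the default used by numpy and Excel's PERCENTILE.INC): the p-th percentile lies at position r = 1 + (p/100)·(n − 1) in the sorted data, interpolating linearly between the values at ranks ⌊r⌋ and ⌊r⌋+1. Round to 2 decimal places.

Sorted: 83, 112, 147, 244, 277, 321, 327, 344, 385, 414, 443, 471, 634.
n = 13.
r = 1 + (70/100)·(13 − 1) = 1 + 8.4 = 9.4.
Rank 9 is 385 and rank 10 is 414.
Interpolate: 385 + 0.4·(414 − 385) = 385 + 0.4·29 = 396.6.

396.60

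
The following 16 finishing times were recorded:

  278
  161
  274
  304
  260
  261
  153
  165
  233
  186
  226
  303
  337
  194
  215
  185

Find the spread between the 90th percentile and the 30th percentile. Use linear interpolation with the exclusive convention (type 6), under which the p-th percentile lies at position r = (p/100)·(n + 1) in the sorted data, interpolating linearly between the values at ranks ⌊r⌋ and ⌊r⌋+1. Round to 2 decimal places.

127.10

Sorted: 153, 161, 165, 185, 186, 194, 215, 226, 233, 260, 261, 274, 278, 303, 304, 337.
n = 16.
P30: r = 5.1; ranks 5–6 are 186, 194; interpolating gives 186.8.
P90: r = 15.3; ranks 15–16 are 304, 337; interpolating gives 313.9.
Difference: 313.9 − 186.8 = 127.1.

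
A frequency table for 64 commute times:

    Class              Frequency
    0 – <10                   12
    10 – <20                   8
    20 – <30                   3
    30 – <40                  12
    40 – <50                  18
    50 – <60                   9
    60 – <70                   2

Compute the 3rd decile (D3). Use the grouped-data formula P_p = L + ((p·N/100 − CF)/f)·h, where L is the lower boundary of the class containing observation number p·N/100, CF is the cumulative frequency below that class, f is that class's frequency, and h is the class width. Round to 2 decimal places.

19.00

N = 64; target position k = 30/100 · 64 = 19.2.
Cumulative frequencies: 12, 20, 23, 35, 53, 62, 64.
Observation 19.2 falls in the class 10 – <20.
L = 10, CF = 12, f = 8, h = 10.
P30 = 10 + ((19.2 − 12)/8)·10 = 10 + 9 = 19.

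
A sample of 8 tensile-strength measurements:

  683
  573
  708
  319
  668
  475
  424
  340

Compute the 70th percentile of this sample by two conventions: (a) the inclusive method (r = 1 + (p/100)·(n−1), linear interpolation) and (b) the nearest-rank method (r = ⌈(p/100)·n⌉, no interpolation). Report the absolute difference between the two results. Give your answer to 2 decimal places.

Sorted: 319, 340, 424, 475, 573, 668, 683, 708.
n = 8.
(a) r = 5.9; between ranks 5 (573) and 6 (668): 658.5.
(b) the nearest-rank method: rank 6 → 668.
|658.5 − 668| = 9.5.

9.50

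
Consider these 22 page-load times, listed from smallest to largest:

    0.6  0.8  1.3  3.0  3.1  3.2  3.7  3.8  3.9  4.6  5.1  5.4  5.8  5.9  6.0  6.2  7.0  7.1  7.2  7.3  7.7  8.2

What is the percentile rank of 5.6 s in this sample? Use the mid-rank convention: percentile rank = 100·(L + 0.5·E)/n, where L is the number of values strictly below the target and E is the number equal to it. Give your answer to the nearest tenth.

54.5

Count below 5.6: L = 12; count equal: E = 0; n = 22.
Percentile rank = 100·(12 + 0.5·0)/22 = 100·12/22 = 54.55.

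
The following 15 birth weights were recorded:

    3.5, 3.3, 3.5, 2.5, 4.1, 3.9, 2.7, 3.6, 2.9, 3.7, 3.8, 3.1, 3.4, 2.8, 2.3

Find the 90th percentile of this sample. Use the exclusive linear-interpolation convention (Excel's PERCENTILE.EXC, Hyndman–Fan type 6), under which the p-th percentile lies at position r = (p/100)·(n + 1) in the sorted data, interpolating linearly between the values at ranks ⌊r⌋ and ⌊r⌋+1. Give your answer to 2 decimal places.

Sorted: 2.3, 2.5, 2.7, 2.8, 2.9, 3.1, 3.3, 3.4, 3.5, 3.5, 3.6, 3.7, 3.8, 3.9, 4.1.
n = 15.
r = (90/100)·(15 + 1) = 14.4.
Rank 14 is 3.9 and rank 15 is 4.1.
Interpolate: 3.9 + 0.4·(4.1 − 3.9) = 3.9 + 0.4·0.2 = 3.98.

3.98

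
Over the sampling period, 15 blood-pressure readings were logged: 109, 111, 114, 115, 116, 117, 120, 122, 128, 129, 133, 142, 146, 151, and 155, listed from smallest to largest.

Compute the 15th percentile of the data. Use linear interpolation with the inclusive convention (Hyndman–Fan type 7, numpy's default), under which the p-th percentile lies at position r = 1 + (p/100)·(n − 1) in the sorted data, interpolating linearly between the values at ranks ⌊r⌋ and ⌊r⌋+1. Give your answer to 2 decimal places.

114.10

n = 15.
r = 1 + (15/100)·(15 − 1) = 1 + 2.1 = 3.1.
Rank 3 is 114 and rank 4 is 115.
Interpolate: 114 + 0.1·(115 − 114) = 114 + 0.1·1 = 114.1.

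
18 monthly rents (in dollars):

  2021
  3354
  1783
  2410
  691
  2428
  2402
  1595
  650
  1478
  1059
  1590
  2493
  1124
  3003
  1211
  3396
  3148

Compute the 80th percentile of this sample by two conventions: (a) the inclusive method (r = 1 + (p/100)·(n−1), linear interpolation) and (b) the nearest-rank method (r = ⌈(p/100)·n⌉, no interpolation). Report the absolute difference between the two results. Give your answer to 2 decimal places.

204.00

Sorted: 650, 691, 1059, 1124, 1211, 1478, 1590, 1595, 1783, 2021, 2402, 2410, 2428, 2493, 3003, 3148, 3354, 3396.
n = 18.
(a) r = 14.6; between ranks 14 (2493) and 15 (3003): 2799.
(b) the nearest-rank method: rank 15 → 3003.
|2799 − 3003| = 204.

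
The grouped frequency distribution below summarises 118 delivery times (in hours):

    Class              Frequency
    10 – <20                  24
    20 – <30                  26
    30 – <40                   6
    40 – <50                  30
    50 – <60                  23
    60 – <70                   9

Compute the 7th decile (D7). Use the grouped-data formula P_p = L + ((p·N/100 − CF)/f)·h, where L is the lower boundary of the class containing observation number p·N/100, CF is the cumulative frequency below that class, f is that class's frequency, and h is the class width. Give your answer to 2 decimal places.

N = 118; target position k = 70/100 · 118 = 82.6.
Cumulative frequencies: 24, 50, 56, 86, 109, 118.
Observation 82.6 falls in the class 40 – <50.
L = 40, CF = 56, f = 30, h = 10.
P70 = 40 + ((82.6 − 56)/30)·10 = 40 + 8.86667 = 48.8667.

48.87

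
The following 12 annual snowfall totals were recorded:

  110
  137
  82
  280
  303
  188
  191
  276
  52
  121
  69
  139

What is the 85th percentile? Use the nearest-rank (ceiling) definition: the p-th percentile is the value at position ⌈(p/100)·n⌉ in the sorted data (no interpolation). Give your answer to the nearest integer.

280

Sorted: 52, 69, 82, 110, 121, 137, 139, 188, 191, 276, 280, 303.
n = 12.
Position = ⌈85/100 · 12⌉ = ⌈10.2⌉ = 11.
The value at rank 11 is 280.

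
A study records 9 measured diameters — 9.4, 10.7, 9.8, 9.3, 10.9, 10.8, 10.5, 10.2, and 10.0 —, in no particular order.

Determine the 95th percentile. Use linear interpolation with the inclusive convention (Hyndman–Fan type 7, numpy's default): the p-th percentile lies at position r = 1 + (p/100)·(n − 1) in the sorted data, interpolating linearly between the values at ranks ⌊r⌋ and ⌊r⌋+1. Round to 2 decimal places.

10.86

Sorted: 9.3, 9.4, 9.8, 10.0, 10.2, 10.5, 10.7, 10.8, 10.9.
n = 9.
r = 1 + (95/100)·(9 − 1) = 1 + 7.6 = 8.6.
Rank 8 is 10.8 and rank 9 is 10.9.
Interpolate: 10.8 + 0.6·(10.9 − 10.8) = 10.8 + 0.6·0.1 = 10.86.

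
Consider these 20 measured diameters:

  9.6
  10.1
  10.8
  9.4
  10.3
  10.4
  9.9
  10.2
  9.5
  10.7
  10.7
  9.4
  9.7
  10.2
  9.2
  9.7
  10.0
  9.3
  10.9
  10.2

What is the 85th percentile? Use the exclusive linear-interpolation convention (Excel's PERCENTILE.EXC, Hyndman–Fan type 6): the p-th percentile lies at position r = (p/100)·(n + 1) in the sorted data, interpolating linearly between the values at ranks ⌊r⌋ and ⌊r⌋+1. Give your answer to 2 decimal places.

10.70

Sorted: 9.2, 9.3, 9.4, 9.4, 9.5, 9.6, 9.7, 9.7, 9.9, 10.0, 10.1, 10.2, 10.2, 10.2, 10.3, 10.4, 10.7, 10.7, 10.8, 10.9.
n = 20.
r = (85/100)·(20 + 1) = 17.85.
Rank 17 is 10.7 and rank 18 is 10.7.
Interpolate: 10.7 + 0.85·(10.7 − 10.7) = 10.7 + 0.85·0 = 10.7.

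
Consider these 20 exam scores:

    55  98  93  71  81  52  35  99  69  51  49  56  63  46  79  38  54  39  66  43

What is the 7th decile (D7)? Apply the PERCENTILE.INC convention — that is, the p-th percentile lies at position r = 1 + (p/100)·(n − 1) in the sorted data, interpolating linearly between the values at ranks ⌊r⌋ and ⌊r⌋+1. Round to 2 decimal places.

Sorted: 35, 38, 39, 43, 46, 49, 51, 52, 54, 55, 56, 63, 66, 69, 71, 79, 81, 93, 98, 99.
n = 20.
r = 1 + (70/100)·(20 − 1) = 1 + 13.3 = 14.3.
Rank 14 is 69 and rank 15 is 71.
Interpolate: 69 + 0.3·(71 − 69) = 69 + 0.3·2 = 69.6.

69.60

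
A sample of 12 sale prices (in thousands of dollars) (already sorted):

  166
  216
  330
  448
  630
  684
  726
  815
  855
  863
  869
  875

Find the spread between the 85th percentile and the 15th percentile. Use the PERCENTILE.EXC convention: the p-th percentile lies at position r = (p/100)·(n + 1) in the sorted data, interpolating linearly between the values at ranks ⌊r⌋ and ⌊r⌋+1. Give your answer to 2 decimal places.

n = 12.
P15: r = 1.95; ranks 1–2 are 166, 216; interpolating gives 213.5.
P85: r = 11.05; ranks 11–12 are 869, 875; interpolating gives 869.3.
Difference: 869.3 − 213.5 = 655.8.

655.80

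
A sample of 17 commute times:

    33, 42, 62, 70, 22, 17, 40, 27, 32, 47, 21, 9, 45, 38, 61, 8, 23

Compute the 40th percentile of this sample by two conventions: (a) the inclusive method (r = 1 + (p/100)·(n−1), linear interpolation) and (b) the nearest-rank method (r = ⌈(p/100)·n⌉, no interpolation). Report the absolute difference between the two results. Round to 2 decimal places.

Sorted: 8, 9, 17, 21, 22, 23, 27, 32, 33, 38, 40, 42, 45, 47, 61, 62, 70.
n = 17.
(a) r = 7.4; between ranks 7 (27) and 8 (32): 29.
(b) the nearest-rank method: rank 7 → 27.
|29 − 27| = 2.

2.00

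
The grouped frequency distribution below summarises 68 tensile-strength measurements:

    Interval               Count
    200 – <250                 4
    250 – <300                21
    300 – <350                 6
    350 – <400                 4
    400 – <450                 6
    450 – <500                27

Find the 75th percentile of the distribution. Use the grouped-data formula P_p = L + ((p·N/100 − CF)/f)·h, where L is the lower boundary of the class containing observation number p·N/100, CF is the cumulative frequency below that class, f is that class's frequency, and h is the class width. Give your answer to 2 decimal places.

468.52

N = 68; target position k = 75/100 · 68 = 51.
Cumulative frequencies: 4, 25, 31, 35, 41, 68.
Observation 51 falls in the class 450 – <500.
L = 450, CF = 41, f = 27, h = 50.
P75 = 450 + ((51 − 41)/27)·50 = 450 + 18.5185 = 468.519.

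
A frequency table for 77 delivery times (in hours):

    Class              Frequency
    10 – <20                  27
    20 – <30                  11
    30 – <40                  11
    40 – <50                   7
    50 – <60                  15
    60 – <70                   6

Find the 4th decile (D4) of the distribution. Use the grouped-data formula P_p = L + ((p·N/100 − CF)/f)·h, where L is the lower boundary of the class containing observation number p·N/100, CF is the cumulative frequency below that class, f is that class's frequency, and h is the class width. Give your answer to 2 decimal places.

23.45

N = 77; target position k = 40/100 · 77 = 30.8.
Cumulative frequencies: 27, 38, 49, 56, 71, 77.
Observation 30.8 falls in the class 20 – <30.
L = 20, CF = 27, f = 11, h = 10.
P40 = 20 + ((30.8 − 27)/11)·10 = 20 + 3.45455 = 23.4545.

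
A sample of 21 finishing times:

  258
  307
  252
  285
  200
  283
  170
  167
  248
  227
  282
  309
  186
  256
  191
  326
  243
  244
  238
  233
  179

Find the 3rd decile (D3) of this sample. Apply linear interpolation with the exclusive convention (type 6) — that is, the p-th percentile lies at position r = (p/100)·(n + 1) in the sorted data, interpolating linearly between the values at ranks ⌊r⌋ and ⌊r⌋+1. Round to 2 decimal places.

216.20

Sorted: 167, 170, 179, 186, 191, 200, 227, 233, 238, 243, 244, 248, 252, 256, 258, 282, 283, 285, 307, 309, 326.
n = 21.
r = (30/100)·(21 + 1) = 6.6.
Rank 6 is 200 and rank 7 is 227.
Interpolate: 200 + 0.6·(227 − 200) = 200 + 0.6·27 = 216.2.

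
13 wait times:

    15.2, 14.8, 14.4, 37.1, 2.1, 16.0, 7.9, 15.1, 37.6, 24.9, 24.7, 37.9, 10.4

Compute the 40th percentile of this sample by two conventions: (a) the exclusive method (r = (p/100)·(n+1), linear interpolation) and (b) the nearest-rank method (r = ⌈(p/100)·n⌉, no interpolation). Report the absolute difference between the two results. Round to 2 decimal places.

0.12

Sorted: 2.1, 7.9, 10.4, 14.4, 14.8, 15.1, 15.2, 16.0, 24.7, 24.9, 37.1, 37.6, 37.9.
n = 13.
(a) r = 5.6; between ranks 5 (14.8) and 6 (15.1): 14.98.
(b) the nearest-rank method: rank 6 → 15.1.
|14.98 − 15.1| = 0.12.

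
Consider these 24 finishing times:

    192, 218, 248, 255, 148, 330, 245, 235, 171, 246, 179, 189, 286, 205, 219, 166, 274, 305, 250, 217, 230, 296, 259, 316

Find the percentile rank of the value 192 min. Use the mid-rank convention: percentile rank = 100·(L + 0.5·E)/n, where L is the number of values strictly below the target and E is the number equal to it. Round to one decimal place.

22.9

Sorted: 148, 166, 171, 179, 189, 192, 205, 217, 218, 219, 230, 235, 245, 246, 248, 250, 255, 259, 274, 286, 296, 305, 316, 330.
Count below 192: L = 5; count equal: E = 1; n = 24.
Percentile rank = 100·(5 + 0.5·1)/24 = 100·5.5/24 = 22.92.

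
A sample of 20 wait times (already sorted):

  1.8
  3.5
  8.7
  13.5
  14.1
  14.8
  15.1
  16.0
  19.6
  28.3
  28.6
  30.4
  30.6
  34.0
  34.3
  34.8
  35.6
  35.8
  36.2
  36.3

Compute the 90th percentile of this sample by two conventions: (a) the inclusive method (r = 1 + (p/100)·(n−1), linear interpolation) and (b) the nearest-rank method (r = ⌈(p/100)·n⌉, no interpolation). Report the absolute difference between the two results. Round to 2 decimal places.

n = 20.
(a) r = 18.1; between ranks 18 (35.8) and 19 (36.2): 35.84.
(b) the nearest-rank method: rank 18 → 35.8.
|35.84 − 35.8| = 0.04.

0.04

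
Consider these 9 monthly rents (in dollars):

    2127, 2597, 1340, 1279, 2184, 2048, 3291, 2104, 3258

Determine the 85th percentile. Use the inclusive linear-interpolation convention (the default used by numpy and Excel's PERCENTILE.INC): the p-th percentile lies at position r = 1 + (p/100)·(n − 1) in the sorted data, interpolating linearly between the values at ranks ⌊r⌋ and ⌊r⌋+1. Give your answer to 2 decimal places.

Sorted: 1279, 1340, 2048, 2104, 2127, 2184, 2597, 3258, 3291.
n = 9.
r = 1 + (85/100)·(9 − 1) = 1 + 6.8 = 7.8.
Rank 7 is 2597 and rank 8 is 3258.
Interpolate: 2597 + 0.8·(3258 − 2597) = 2597 + 0.8·661 = 3125.8.

3125.80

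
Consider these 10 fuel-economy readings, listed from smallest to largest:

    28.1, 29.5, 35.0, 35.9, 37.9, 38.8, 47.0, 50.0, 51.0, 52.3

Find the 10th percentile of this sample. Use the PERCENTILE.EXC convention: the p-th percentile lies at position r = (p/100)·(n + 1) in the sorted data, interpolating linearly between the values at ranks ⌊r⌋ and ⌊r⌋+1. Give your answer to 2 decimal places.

28.24

n = 10.
r = (10/100)·(10 + 1) = 1.1.
Rank 1 is 28.1 and rank 2 is 29.5.
Interpolate: 28.1 + 0.1·(29.5 − 28.1) = 28.1 + 0.1·1.4 = 28.24.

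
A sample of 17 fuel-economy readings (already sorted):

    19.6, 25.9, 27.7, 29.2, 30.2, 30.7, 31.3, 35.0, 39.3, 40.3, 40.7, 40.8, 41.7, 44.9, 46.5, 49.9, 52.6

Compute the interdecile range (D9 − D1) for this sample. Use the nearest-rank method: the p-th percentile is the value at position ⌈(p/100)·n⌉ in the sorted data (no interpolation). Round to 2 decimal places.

24.00

n = 17.
P10: rank ⌈10/100·17⌉ = 2 → 25.9.
P90: rank ⌈90/100·17⌉ = 16 → 49.9.
Difference: 49.9 − 25.9 = 24.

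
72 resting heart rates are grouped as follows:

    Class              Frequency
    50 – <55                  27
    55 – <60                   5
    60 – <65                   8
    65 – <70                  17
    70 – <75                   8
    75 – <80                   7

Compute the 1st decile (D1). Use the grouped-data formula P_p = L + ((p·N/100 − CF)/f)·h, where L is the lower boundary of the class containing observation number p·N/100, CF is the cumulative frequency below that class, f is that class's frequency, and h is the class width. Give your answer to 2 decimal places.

N = 72; target position k = 10/100 · 72 = 7.2.
Cumulative frequencies: 27, 32, 40, 57, 65, 72.
Observation 7.2 falls in the class 50 – <55.
L = 50, CF = 0, f = 27, h = 5.
P10 = 50 + ((7.2 − 0)/27)·5 = 50 + 1.33333 = 51.3333.

51.33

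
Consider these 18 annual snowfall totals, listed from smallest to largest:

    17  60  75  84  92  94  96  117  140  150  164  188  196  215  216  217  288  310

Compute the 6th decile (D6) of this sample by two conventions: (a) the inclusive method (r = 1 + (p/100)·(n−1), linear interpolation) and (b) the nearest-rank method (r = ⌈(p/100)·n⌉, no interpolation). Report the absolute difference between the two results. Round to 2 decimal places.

n = 18.
(a) r = 11.2; between ranks 11 (164) and 12 (188): 168.8.
(b) the nearest-rank method: rank 11 → 164.
|168.8 − 164| = 4.8.

4.80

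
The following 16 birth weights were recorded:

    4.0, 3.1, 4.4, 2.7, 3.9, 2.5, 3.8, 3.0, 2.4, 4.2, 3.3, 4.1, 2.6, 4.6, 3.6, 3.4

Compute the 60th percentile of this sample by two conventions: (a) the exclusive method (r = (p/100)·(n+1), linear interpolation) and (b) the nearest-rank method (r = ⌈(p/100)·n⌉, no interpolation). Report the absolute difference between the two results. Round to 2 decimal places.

0.02

Sorted: 2.4, 2.5, 2.6, 2.7, 3.0, 3.1, 3.3, 3.4, 3.6, 3.8, 3.9, 4.0, 4.1, 4.2, 4.4, 4.6.
n = 16.
(a) r = 10.2; between ranks 10 (3.8) and 11 (3.9): 3.82.
(b) the nearest-rank method: rank 10 → 3.8.
|3.82 − 3.8| = 0.02.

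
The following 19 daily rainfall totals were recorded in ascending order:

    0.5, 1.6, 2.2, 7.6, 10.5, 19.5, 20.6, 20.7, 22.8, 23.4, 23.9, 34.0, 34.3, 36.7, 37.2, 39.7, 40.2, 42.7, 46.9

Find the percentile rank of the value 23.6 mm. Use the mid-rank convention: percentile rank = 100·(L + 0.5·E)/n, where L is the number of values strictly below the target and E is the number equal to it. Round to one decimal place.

52.6

Count below 23.6: L = 10; count equal: E = 0; n = 19.
Percentile rank = 100·(10 + 0.5·0)/19 = 100·10/19 = 52.63.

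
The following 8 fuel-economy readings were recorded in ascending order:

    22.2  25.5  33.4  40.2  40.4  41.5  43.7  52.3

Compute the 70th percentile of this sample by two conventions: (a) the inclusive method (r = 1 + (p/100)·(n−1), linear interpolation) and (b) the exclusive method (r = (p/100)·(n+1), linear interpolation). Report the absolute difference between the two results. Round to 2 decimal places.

n = 8.
(a) r = 5.9; between ranks 5 (40.4) and 6 (41.5): 41.39.
(b) r = 6.3; between ranks 6 (41.5) and 7 (43.7): 42.16.
|41.39 − 42.16| = 0.77.

0.77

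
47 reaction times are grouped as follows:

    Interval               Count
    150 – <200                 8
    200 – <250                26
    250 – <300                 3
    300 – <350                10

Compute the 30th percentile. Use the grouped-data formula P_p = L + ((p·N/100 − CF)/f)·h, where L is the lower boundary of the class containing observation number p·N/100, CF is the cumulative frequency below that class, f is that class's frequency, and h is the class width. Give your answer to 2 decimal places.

211.73

N = 47; target position k = 30/100 · 47 = 14.1.
Cumulative frequencies: 8, 34, 37, 47.
Observation 14.1 falls in the class 200 – <250.
L = 200, CF = 8, f = 26, h = 50.
P30 = 200 + ((14.1 − 8)/26)·50 = 200 + 11.7308 = 211.731.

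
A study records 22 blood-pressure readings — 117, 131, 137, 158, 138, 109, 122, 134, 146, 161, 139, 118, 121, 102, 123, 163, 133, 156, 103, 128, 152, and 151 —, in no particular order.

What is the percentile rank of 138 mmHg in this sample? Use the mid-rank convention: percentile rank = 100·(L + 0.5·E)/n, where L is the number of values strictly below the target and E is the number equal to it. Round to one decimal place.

61.4

Sorted: 102, 103, 109, 117, 118, 121, 122, 123, 128, 131, 133, 134, 137, 138, 139, 146, 151, 152, 156, 158, 161, 163.
Count below 138: L = 13; count equal: E = 1; n = 22.
Percentile rank = 100·(13 + 0.5·1)/22 = 100·13.5/22 = 61.36.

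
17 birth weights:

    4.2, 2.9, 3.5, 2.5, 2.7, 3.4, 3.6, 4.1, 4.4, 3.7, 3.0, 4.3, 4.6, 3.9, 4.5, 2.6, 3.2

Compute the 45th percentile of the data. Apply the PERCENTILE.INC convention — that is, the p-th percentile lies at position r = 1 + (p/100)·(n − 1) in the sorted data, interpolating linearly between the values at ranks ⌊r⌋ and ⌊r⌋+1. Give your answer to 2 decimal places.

3.52

Sorted: 2.5, 2.6, 2.7, 2.9, 3.0, 3.2, 3.4, 3.5, 3.6, 3.7, 3.9, 4.1, 4.2, 4.3, 4.4, 4.5, 4.6.
n = 17.
r = 1 + (45/100)·(17 − 1) = 1 + 7.2 = 8.2.
Rank 8 is 3.5 and rank 9 is 3.6.
Interpolate: 3.5 + 0.2·(3.6 − 3.5) = 3.5 + 0.2·0.1 = 3.52.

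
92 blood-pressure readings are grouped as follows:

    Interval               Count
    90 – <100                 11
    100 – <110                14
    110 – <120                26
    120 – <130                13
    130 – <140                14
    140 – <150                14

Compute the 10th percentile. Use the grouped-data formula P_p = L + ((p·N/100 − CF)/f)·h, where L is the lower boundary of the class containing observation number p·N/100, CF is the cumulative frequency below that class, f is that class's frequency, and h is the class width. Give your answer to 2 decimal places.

N = 92; target position k = 10/100 · 92 = 9.2.
Cumulative frequencies: 11, 25, 51, 64, 78, 92.
Observation 9.2 falls in the class 90 – <100.
L = 90, CF = 0, f = 11, h = 10.
P10 = 90 + ((9.2 − 0)/11)·10 = 90 + 8.36364 = 98.3636.

98.36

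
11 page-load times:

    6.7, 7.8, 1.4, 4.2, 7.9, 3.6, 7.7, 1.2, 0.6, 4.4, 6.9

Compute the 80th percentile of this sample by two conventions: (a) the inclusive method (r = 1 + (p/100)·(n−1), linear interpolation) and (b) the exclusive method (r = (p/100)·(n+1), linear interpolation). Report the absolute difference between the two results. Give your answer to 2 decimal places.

0.06

Sorted: 0.6, 1.2, 1.4, 3.6, 4.2, 4.4, 6.7, 6.9, 7.7, 7.8, 7.9.
n = 11.
(a) r = 9 → value at rank 9 = 7.7.
(b) r = 9.6; between ranks 9 (7.7) and 10 (7.8): 7.76.
|7.7 − 7.76| = 0.06.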